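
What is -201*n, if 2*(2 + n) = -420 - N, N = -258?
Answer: 16683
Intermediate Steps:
n = -83 (n = -2 + (-420 - 1*(-258))/2 = -2 + (-420 + 258)/2 = -2 + (½)*(-162) = -2 - 81 = -83)
-201*n = -201*(-83) = 16683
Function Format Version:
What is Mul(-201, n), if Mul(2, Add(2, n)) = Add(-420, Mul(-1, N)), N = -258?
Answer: 16683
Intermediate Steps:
n = -83 (n = Add(-2, Mul(Rational(1, 2), Add(-420, Mul(-1, -258)))) = Add(-2, Mul(Rational(1, 2), Add(-420, 258))) = Add(-2, Mul(Rational(1, 2), -162)) = Add(-2, -81) = -83)
Mul(-201, n) = Mul(-201, -83) = 16683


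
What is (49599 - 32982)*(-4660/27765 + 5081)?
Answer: 156276576079/1851 ≈ 8.4428e+7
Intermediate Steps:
(49599 - 32982)*(-4660/27765 + 5081) = 16617*(-4660*1/27765 + 5081) = 16617*(-932/5553 + 5081) = 16617*(28213861/5553) = 156276576079/1851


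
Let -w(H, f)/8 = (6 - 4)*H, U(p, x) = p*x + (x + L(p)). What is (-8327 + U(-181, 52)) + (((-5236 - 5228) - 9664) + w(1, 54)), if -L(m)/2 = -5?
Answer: -37821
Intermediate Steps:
L(m) = 10 (L(m) = -2*(-5) = 10)
U(p, x) = 10 + x + p*x (U(p, x) = p*x + (x + 10) = p*x + (10 + x) = 10 + x + p*x)
w(H, f) = -16*H (w(H, f) = -8*(6 - 4)*H = -16*H)
(-8327 + U(-181, 52)) + (((-5236 - 5228) - 9664) + w(1, 54)) = (-8327 + (10 + 52 - 181*52)) + (((-5236 - 5228) - 9664) - 16*1) = (-8327 + (10 + 52 - 9412)) + ((-10464 - 9664) - 16) = (-8327 - 9350) + (-20128 - 16) = -17677 - 20144 = -37821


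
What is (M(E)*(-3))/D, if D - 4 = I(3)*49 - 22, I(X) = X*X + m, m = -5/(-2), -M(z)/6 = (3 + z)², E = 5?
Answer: 2304/1091 ≈ 2.1118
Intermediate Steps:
M(z) = -6*(3 + z)²
m = 5/2 (m = -5*(-½) = 5/2 ≈ 2.5000)
I(X) = 5/2 + X² (I(X) = X*X + 5/2 = X² + 5/2 = 5/2 + X²)
D = 1091/2 (D = 4 + ((5/2 + 3²)*49 - 22) = 4 + ((5/2 + 9)*49 - 22) = 4 + ((23/2)*49 - 22) = 4 + (1127/2 - 22) = 4 + 1083/2 = 1091/2 ≈ 545.50)
(M(E)*(-3))/D = (-6*(3 + 5)²*(-3))/(1091/2) = (-6*8²*(-3))*(2/1091) = (-6*64*(-3))*(2/1091) = -384*(-3)*(2/1091) = 1152*(2/1091) = 2304/1091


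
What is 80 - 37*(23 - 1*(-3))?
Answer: -882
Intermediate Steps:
80 - 37*(23 - 1*(-3)) = 80 - 37*(23 + 3) = 80 - 37*26 = 80 - 962 = -882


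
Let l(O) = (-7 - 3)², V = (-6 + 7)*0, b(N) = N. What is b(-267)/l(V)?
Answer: -267/100 ≈ -2.6700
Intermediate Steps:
V = 0 (V = 1*0 = 0)
l(O) = 100 (l(O) = (-10)² = 100)
b(-267)/l(V) = -267/100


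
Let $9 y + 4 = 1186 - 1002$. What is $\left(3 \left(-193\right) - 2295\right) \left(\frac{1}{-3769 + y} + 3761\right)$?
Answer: $- \frac{40523365512}{3749} \approx -1.0809 \cdot 10^{7}$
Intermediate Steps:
$y = 20$ ($y = - \frac{4}{9} + \frac{1186 - 1002}{9} = - \frac{4}{9} + \frac{1}{9} \cdot 184 = - \frac{4}{9} + \frac{184}{9} = 20$)
$\left(3 \left(-193\right) - 2295\right) \left(\frac{1}{-3769 + y} + 3761\right) = \left(3 \left(-193\right) - 2295\right) \left(\frac{1}{-3769 + 20} + 3761\right) = \left(-579 - 2295\right) \left(\frac{1}{-3749} + 3761\right) = - 2874 \left(- \frac{1}{3749} + 3761\right) = \left(-2874\right) \frac{14099988}{3749} = - \frac{40523365512}{3749}$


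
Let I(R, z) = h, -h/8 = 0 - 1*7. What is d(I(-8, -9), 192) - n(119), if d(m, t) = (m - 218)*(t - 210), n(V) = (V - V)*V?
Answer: 2916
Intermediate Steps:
n(V) = 0 (n(V) = 0*V = 0)
h = 56 (h = -8*(0 - 1*7) = -8*(0 - 7) = -8*(-7) = 56)
I(R, z) = 56
d(m, t) = (-218 + m)*(-210 + t)
d(I(-8, -9), 192) - n(119) = (45780 - 218*192 - 210*56 + 56*192) - 1*0 = (45780 - 41856 - 11760 + 10752) + 0 = 2916 + 0 = 2916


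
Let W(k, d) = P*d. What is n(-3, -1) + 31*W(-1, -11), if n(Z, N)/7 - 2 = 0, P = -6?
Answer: 2060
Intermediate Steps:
n(Z, N) = 14 (n(Z, N) = 14 + 7*0 = 14 + 0 = 14)
W(k, d) = -6*d
n(-3, -1) + 31*W(-1, -11) = 14 + 31*(-6*(-11)) = 14 + 31*66 = 14 + 2046 = 2060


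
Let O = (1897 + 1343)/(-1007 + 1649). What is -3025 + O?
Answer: -323135/107 ≈ -3020.0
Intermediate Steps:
O = 540/107 (O = 3240/642 = 3240*(1/642) = 540/107 ≈ 5.0467)
-3025 + O = -3025 + 540/107 = -323135/107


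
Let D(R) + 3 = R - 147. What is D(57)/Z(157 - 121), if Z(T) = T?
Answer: -31/12 ≈ -2.5833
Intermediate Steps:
D(R) = -150 + R (D(R) = -3 + (R - 147) = -3 + (-147 + R) = -150 + R)
D(57)/Z(157 - 121) = (-150 + 57)/(157 - 121) = -93/36 = -93*1/36 = -31/12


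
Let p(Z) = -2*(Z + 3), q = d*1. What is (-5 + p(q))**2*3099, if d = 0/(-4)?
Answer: 374979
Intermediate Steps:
d = 0 (d = 0*(-1/4) = 0)
q = 0 (q = 0*1 = 0)
p(Z) = -6 - 2*Z (p(Z) = -2*(3 + Z) = -6 - 2*Z)
(-5 + p(q))**2*3099 = (-5 + (-6 - 2*0))**2*3099 = (-5 + (-6 + 0))**2*3099 = (-5 - 6)**2*3099 = (-11)**2*3099 = 121*3099 = 374979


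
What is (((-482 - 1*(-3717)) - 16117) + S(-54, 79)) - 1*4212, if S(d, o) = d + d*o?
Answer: -21414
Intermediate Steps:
(((-482 - 1*(-3717)) - 16117) + S(-54, 79)) - 1*4212 = (((-482 - 1*(-3717)) - 16117) - 54*(1 + 79)) - 1*4212 = (((-482 + 3717) - 16117) - 54*80) - 4212 = ((3235 - 16117) - 4320) - 4212 = (-12882 - 4320) - 4212 = -17202 - 4212 = -21414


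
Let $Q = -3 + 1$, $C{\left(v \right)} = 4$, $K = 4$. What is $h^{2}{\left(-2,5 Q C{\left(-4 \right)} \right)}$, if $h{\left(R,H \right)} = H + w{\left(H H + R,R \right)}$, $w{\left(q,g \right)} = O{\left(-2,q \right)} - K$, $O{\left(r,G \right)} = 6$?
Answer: $1444$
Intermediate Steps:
$Q = -2$
$w{\left(q,g \right)} = 2$ ($w{\left(q,g \right)} = 6 - 4 = 2$)
$h{\left(R,H \right)} = 2 + H$ ($h{\left(R,H \right)} = H + 2 = 2 + H$)
$h^{2}{\left(-2,5 Q C{\left(-4 \right)} \right)} = \left(2 + 5 \left(-2\right) 4\right)^{2} = \left(2 - 40\right)^{2} = \left(-38\right)^{2} = 1444$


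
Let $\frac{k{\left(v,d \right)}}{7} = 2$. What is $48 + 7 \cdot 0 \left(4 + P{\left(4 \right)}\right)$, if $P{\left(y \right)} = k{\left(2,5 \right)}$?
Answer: $48$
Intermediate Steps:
$k{\left(v,d \right)} = 14$ ($k{\left(v,d \right)} = 7 \cdot 2 = 14$)
$P{\left(y \right)} = 14$
$48 + 7 \cdot 0 \left(4 + P{\left(4 \right)}\right) = 48 + 7 \cdot 0 \left(4 + 14\right) = 48 + 7 \cdot 0 \cdot 18 = 48 + 7 \cdot 0 = 48 + 0 = 48$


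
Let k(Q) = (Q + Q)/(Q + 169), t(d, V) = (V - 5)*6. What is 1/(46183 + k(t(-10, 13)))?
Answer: 217/10021807 ≈ 2.1653e-5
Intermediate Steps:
t(d, V) = -30 + 6*V (t(d, V) = (-5 + V)*6 = -30 + 6*V)
k(Q) = 2*Q/(169 + Q) (k(Q) = (2*Q)/(169 + Q) = 2*Q/(169 + Q))
1/(46183 + k(t(-10, 13))) = 1/(46183 + 2*(-30 + 6*13)/(169 + (-30 + 6*13))) = 1/(46183 + 2*(-30 + 78)/(169 + (-30 + 78))) = 1/(46183 + 2*48/(169 + 48)) = 1/(46183 + 2*48/217) = 1/(46183 + 2*48*(1/217)) = 1/(46183 + 96/217) = 1/(10021807/217) = 217/10021807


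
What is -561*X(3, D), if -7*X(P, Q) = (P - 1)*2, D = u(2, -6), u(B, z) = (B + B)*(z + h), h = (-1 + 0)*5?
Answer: 2244/7 ≈ 320.57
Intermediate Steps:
h = -5 (h = -1*5 = -5)
u(B, z) = 2*B*(-5 + z) (u(B, z) = (B + B)*(z - 5) = (2*B)*(-5 + z) = 2*B*(-5 + z))
D = -44 (D = 2*2*(-5 - 6) = 2*2*(-11) = -44)
X(P, Q) = 2/7 - 2*P/7 (X(P, Q) = -(P - 1)*2/7 = -(-1 + P)*2/7 = -(-2 + 2*P)/7 = 2/7 - 2*P/7)
-561*X(3, D) = -561*(2/7 - 2/7*3) = -561*(2/7 - 6/7) = -561*(-4/7) = 2244/7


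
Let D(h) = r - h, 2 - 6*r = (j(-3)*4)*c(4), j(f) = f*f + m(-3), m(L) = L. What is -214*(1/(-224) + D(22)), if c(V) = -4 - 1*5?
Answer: -1030303/336 ≈ -3066.4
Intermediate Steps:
c(V) = -9 (c(V) = -4 - 5 = -9)
j(f) = -3 + f² (j(f) = f*f - 3 = f² - 3 = -3 + f²)
r = 109/3 (r = ⅓ - (-3 + (-3)²)*4*(-9)/6 = ⅓ - (-3 + 9)*4*(-9)/6 = ⅓ - 6*4*(-9)/6 = ⅓ - 4*(-9) = ⅓ - ⅙*(-216) = ⅓ + 36 = 109/3 ≈ 36.333)
D(h) = 109/3 - h
-214*(1/(-224) + D(22)) = -214*(1/(-224) + (109/3 - 1*22)) = -214*(-1/224 + (109/3 - 22)) = -214*(-1/224 + 43/3) = -214*9629/672 = -1030303/336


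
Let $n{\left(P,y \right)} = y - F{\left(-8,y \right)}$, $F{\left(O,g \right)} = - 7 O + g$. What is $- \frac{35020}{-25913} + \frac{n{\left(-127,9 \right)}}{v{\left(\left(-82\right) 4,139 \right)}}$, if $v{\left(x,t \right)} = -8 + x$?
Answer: $\frac{236033}{155478} \approx 1.5181$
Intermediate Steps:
$F{\left(O,g \right)} = g - 7 O$
$n{\left(P,y \right)} = -56$ ($n{\left(P,y \right)} = y - \left(y - -56\right) = y - \left(y + 56\right) = y - \left(56 + y\right) = -56$)
$- \frac{35020}{-25913} + \frac{n{\left(-127,9 \right)}}{v{\left(\left(-82\right) 4,139 \right)}} = - \frac{35020}{-25913} - \frac{56}{-8 - 328} = \left(-35020\right) \left(- \frac{1}{25913}\right) - \frac{56}{-8 - 328} = \frac{35020}{25913} - \frac{56}{-336} = \frac{35020}{25913} - - \frac{1}{6} = \frac{35020}{25913} + \frac{1}{6} = \frac{236033}{155478}$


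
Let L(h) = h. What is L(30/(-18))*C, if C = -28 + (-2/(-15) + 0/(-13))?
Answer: 418/9 ≈ 46.444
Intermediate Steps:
C = -418/15 (C = -28 + (-2*(-1/15) + 0*(-1/13)) = -28 + (2/15 + 0) = -28 + 2/15 = -418/15 ≈ -27.867)
L(30/(-18))*C = (30/(-18))*(-418/15) = (30*(-1/18))*(-418/15) = -5/3*(-418/15) = 418/9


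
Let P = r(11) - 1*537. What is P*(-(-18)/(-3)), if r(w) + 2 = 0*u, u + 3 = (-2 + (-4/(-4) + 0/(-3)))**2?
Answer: 3234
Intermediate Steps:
u = -2 (u = -3 + (-2 + (-4/(-4) + 0/(-3)))**2 = -3 + (-2 + (-4*(-1/4) + 0*(-1/3)))**2 = -3 + (-2 + (1 + 0))**2 = -3 + (-2 + 1)**2 = -3 + (-1)**2 = -3 + 1 = -2)
r(w) = -2 (r(w) = -2 + 0*(-2) = -2 + 0 = -2)
P = -539 (P = -2 - 1*537 = -2 - 537 = -539)
P*(-(-18)/(-3)) = -(-1078)*(-9/(-3)) = -(-1078)*(-9*(-1/3)) = -(-1078)*3 = -539*(-6) = 3234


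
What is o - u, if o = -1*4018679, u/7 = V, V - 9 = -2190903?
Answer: 11317579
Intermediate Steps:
V = -2190894 (V = 9 - 2190903 = -2190894)
u = -15336258 (u = 7*(-2190894) = -15336258)
o = -4018679
o - u = -4018679 - 1*(-15336258) = -4018679 + 15336258 = 11317579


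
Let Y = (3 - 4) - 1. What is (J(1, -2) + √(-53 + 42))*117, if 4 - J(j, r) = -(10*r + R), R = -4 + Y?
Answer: -2574 + 117*I*√11 ≈ -2574.0 + 388.04*I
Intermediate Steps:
Y = -2 (Y = -1 - 1 = -2)
R = -6 (R = -4 - 2 = -6)
J(j, r) = -2 + 10*r (J(j, r) = 4 - (-1)*(10*r - 6) = 4 - (-1)*(-6 + 10*r) = 4 - (6 - 10*r) = 4 + (-6 + 10*r) = -2 + 10*r)
(J(1, -2) + √(-53 + 42))*117 = ((-2 + 10*(-2)) + √(-53 + 42))*117 = ((-2 - 20) + √(-11))*117 = (-22 + I*√11)*117 = -2574 + 117*I*√11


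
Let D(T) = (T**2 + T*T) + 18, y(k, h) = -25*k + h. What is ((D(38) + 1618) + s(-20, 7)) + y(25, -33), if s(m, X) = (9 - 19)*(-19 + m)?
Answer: 4256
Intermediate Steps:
s(m, X) = 190 - 10*m (s(m, X) = -10*(-19 + m) = 190 - 10*m)
y(k, h) = h - 25*k
D(T) = 18 + 2*T**2 (D(T) = (T**2 + T**2) + 18 = 2*T**2 + 18 = 18 + 2*T**2)
((D(38) + 1618) + s(-20, 7)) + y(25, -33) = (((18 + 2*38**2) + 1618) + (190 - 10*(-20))) + (-33 - 25*25) = (((18 + 2*1444) + 1618) + (190 + 200)) + (-33 - 625) = (((18 + 2888) + 1618) + 390) - 658 = ((2906 + 1618) + 390) - 658 = (4524 + 390) - 658 = 4914 - 658 = 4256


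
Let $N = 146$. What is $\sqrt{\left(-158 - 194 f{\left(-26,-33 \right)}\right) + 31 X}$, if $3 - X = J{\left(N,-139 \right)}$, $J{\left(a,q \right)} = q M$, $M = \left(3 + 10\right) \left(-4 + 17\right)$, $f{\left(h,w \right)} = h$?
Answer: $20 \sqrt{1833} \approx 856.27$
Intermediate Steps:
$M = 169$ ($M = 13 \cdot 13 = 169$)
$J{\left(a,q \right)} = 169 q$ ($J{\left(a,q \right)} = q 169 = 169 q$)
$X = 23494$ ($X = 3 - 169 \left(-139\right) = 3 - -23491 = 3 + 23491 = 23494$)
$\sqrt{\left(-158 - 194 f{\left(-26,-33 \right)}\right) + 31 X} = \sqrt{\left(-158 - -5044\right) + 31 \cdot 23494} = \sqrt{\left(-158 + 5044\right) + 728314} = \sqrt{4886 + 728314} = \sqrt{733200} = 20 \sqrt{1833}$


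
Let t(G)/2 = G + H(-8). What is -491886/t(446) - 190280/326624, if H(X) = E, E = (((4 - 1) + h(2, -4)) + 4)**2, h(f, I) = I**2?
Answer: -3354850393/13269100 ≈ -252.83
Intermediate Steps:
E = 529 (E = (((4 - 1) + (-4)**2) + 4)**2 = ((3 + 16) + 4)**2 = (19 + 4)**2 = 23**2 = 529)
H(X) = 529
t(G) = 1058 + 2*G (t(G) = 2*(G + 529) = 2*(529 + G) = 1058 + 2*G)
-491886/t(446) - 190280/326624 = -491886/(1058 + 2*446) - 190280/326624 = -491886/(1058 + 892) - 190280*1/326624 = -491886/1950 - 23785/40828 = -491886*1/1950 - 23785/40828 = -81981/325 - 23785/40828 = -3354850393/13269100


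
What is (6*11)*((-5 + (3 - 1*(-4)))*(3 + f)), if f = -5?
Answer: -264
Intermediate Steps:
(6*11)*((-5 + (3 - 1*(-4)))*(3 + f)) = (6*11)*((-5 + (3 - 1*(-4)))*(3 - 5)) = 66*((-5 + (3 + 4))*(-2)) = 66*((-5 + 7)*(-2)) = 66*(2*(-2)) = 66*(-4) = -264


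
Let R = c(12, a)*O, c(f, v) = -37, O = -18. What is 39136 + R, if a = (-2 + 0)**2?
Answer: 39802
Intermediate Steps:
a = 4 (a = (-2)**2 = 4)
R = 666 (R = -37*(-18) = 666)
39136 + R = 39136 + 666 = 39802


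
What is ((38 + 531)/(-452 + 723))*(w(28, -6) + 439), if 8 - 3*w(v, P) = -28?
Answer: 256619/271 ≈ 946.93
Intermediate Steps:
w(v, P) = 12 (w(v, P) = 8/3 - ⅓*(-28) = 8/3 + 28/3 = 12)
((38 + 531)/(-452 + 723))*(w(28, -6) + 439) = ((38 + 531)/(-452 + 723))*(12 + 439) = (569/271)*451 = 256619/271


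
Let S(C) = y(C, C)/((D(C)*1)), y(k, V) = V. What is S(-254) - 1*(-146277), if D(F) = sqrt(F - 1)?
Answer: 146277 + 254*I*sqrt(255)/255 ≈ 1.4628e+5 + 15.906*I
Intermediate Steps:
D(F) = sqrt(-1 + F)
S(C) = C/sqrt(-1 + C) (S(C) = C/((sqrt(-1 + C)*1)) = C/(sqrt(-1 + C)) = C/sqrt(-1 + C))
S(-254) - 1*(-146277) = -254/sqrt(-1 - 254) - 1*(-146277) = -(-254)*I*sqrt(255)/255 + 146277 = 254*I*sqrt(255)/255 + 146277 = 146277 + 254*I*sqrt(255)/255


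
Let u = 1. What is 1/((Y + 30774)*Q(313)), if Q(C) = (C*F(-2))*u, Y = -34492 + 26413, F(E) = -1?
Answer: -1/7103535 ≈ -1.4078e-7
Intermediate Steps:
Y = -8079
Q(C) = -C (Q(C) = (C*(-1))*1 = -C*1 = -C)
1/((Y + 30774)*Q(313)) = 1/((-8079 + 30774)*((-1*313))) = 1/(22695*(-313)) = (1/22695)*(-1/313) = -1/7103535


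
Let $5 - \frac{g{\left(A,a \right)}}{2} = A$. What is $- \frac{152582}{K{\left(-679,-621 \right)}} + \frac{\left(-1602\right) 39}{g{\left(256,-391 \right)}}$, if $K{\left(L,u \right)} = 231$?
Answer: $- \frac{31081873}{57981} \approx -536.07$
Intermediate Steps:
$g{\left(A,a \right)} = 10 - 2 A$
$- \frac{152582}{K{\left(-679,-621 \right)}} + \frac{\left(-1602\right) 39}{g{\left(256,-391 \right)}} = - \frac{152582}{231} + \frac{\left(-1602\right) 39}{10 - 512} = \left(-152582\right) \frac{1}{231} - \frac{62478}{10 - 512} = - \frac{152582}{231} - \frac{62478}{-502} = - \frac{152582}{231} - - \frac{31239}{251} = - \frac{152582}{231} + \frac{31239}{251} = - \frac{31081873}{57981}$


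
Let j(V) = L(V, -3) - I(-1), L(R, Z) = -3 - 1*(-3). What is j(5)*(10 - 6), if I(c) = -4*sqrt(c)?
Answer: 16*I ≈ 16.0*I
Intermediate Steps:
L(R, Z) = 0 (L(R, Z) = -3 + 3 = 0)
j(V) = 4*I (j(V) = 0 - (-4)*sqrt(-1) = 0 - (-4)*I = 0 + 4*I = 4*I)
j(5)*(10 - 6) = (4*I)*(10 - 6) = (4*I)*4 = 16*I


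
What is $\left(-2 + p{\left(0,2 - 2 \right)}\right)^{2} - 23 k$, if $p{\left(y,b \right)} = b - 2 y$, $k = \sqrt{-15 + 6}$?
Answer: $4 - 69 i \approx 4.0 - 69.0 i$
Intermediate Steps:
$k = 3 i$ ($k = \sqrt{-9} = 3 i \approx 3.0 i$)
$\left(-2 + p{\left(0,2 - 2 \right)}\right)^{2} - 23 k = \left(-2 + \left(\left(2 - 2\right) - 0\right)\right)^{2} - 23 \cdot 3 i = \left(-2 + \left(\left(2 - 2\right) + 0\right)\right)^{2} - 69 i = \left(-2 + \left(0 + 0\right)\right)^{2} - 69 i = \left(-2 + 0\right)^{2} - 69 i = \left(-2\right)^{2} - 69 i = 4 - 69 i$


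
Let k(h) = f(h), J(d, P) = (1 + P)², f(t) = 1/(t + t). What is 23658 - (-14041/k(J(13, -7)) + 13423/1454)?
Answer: 1504309517/1454 ≈ 1.0346e+6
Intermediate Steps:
f(t) = 1/(2*t)
k(h) = 1/(2*h)
23658 - (-14041/k(J(13, -7)) + 13423/1454) = 23658 - (-14041*2*(1 - 7)² + 13423/1454) = 23658 - (-14041/(1/(2*((-6)²))) + 13423*(1/1454)) = 23658 - (-14041/((½)/36) + 13423/1454) = 23658 - (-14041/((½)*(1/36)) + 13423/1454) = 23658 - (-14041/1/72 + 13423/1454) = 23658 - (-14041*72 + 13423/1454) = 23658 - (-1010952 + 13423/1454) = 23658 - 1*(-1469910785/1454) = 23658 + 1469910785/1454 = 1504309517/1454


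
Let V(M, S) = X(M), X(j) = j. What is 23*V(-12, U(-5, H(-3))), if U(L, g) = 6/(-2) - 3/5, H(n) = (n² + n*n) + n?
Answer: -276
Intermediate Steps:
H(n) = n + 2*n² (H(n) = (n² + n²) + n = 2*n² + n = n + 2*n²)
U(L, g) = -18/5 (U(L, g) = 6*(-½) - 3*⅕ = -3 - ⅗ = -18/5)
V(M, S) = M
23*V(-12, U(-5, H(-3))) = 23*(-12) = -276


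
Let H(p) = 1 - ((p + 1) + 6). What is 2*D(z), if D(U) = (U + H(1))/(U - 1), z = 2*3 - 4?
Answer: -10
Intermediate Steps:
H(p) = -6 - p (H(p) = 1 - ((1 + p) + 6) = 1 - (7 + p) = 1 + (-7 - p) = -6 - p)
z = 2 (z = 6 - 4 = 2)
D(U) = (-7 + U)/(-1 + U) (D(U) = (U + (-6 - 1*1))/(U - 1) = (U + (-6 - 1))/(-1 + U) = (U - 7)/(-1 + U) = (-7 + U)/(-1 + U))
2*D(z) = 2*((-7 + 2)/(-1 + 2)) = 2*(-5/1) = 2*(1*(-5)) = 2*(-5) = -10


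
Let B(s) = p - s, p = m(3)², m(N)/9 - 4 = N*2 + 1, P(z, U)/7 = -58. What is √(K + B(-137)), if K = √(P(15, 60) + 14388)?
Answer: √(9938 + √13982) ≈ 100.28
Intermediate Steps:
P(z, U) = -406 (P(z, U) = 7*(-58) = -406)
m(N) = 45 + 18*N (m(N) = 36 + 9*(N*2 + 1) = 36 + 9*(2*N + 1) = 36 + 9*(1 + 2*N) = 36 + (9 + 18*N) = 45 + 18*N)
p = 9801 (p = (45 + 18*3)² = (45 + 54)² = 99² = 9801)
B(s) = 9801 - s
K = √13982 (K = √(-406 + 14388) = √13982 ≈ 118.25)
√(K + B(-137)) = √(√13982 + (9801 - 1*(-137))) = √(√13982 + (9801 + 137)) = √(√13982 + 9938) = √(9938 + √13982)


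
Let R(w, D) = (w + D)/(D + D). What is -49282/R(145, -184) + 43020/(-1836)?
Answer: -308323727/663 ≈ -4.6504e+5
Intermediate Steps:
R(w, D) = (D + w)/(2*D) (R(w, D) = (D + w)/((2*D)) = (D + w)*(1/(2*D)) = (D + w)/(2*D))
-49282/R(145, -184) + 43020/(-1836) = -49282*(-368/(-184 + 145)) + 43020/(-1836) = -49282/((½)*(-1/184)*(-39)) + 43020*(-1/1836) = -49282/39/368 - 1195/51 = -49282*368/39 - 1195/51 = -18135776/39 - 1195/51 = -308323727/663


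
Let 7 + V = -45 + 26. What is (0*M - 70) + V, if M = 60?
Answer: -96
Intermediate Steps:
V = -26 (V = -7 + (-45 + 26) = -7 - 19 = -26)
(0*M - 70) + V = (0*60 - 70) - 26 = (0 - 70) - 26 = -70 - 26 = -96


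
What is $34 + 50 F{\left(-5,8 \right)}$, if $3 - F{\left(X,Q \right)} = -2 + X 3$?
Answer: $1034$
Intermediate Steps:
$F{\left(X,Q \right)} = 5 - 3 X$ ($F{\left(X,Q \right)} = 3 - \left(-2 + X 3\right) = 3 - \left(-2 + 3 X\right) = 5 - 3 X$)
$34 + 50 F{\left(-5,8 \right)} = 34 + 50 \left(5 - -15\right) = 34 + 50 \left(5 + 15\right) = 34 + 50 \cdot 20 = 34 + 1000 = 1034$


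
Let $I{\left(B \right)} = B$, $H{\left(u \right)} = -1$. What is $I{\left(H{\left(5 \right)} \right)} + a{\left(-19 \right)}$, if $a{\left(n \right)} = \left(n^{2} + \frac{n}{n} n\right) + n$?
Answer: $322$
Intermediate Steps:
$a{\left(n \right)} = n^{2} + 2 n$ ($a{\left(n \right)} = \left(n^{2} + 1 n\right) + n = \left(n^{2} + n\right) + n = \left(n + n^{2}\right) + n = n^{2} + 2 n$)
$I{\left(H{\left(5 \right)} \right)} + a{\left(-19 \right)} = -1 - 19 \left(2 - 19\right) = -1 - -323 = -1 + 323 = 322$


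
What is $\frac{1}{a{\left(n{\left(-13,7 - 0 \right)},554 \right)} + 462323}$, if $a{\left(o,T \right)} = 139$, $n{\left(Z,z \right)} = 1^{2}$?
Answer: $\frac{1}{462462} \approx 2.1623 \cdot 10^{-6}$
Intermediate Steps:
$n{\left(Z,z \right)} = 1$
$\frac{1}{a{\left(n{\left(-13,7 - 0 \right)},554 \right)} + 462323} = \frac{1}{139 + 462323} = \frac{1}{462462}$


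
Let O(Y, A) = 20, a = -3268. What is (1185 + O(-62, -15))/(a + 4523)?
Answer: 241/251 ≈ 0.96016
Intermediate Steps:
(1185 + O(-62, -15))/(a + 4523) = (1185 + 20)/(-3268 + 4523) = 1205/1255 = 1205*(1/1255) = 241/251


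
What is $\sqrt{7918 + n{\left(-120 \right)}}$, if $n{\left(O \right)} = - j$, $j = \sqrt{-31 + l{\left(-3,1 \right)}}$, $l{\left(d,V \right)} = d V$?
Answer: $\sqrt{7918 - i \sqrt{34}} \approx 88.983 - 0.0328 i$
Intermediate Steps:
$l{\left(d,V \right)} = V d$
$j = i \sqrt{34}$ ($j = \sqrt{-31 + 1 \left(-3\right)} = \sqrt{-31 - 3} = \sqrt{-34} = i \sqrt{34} \approx 5.8309 i$)
$n{\left(O \right)} = - i \sqrt{34}$
$\sqrt{7918 + n{\left(-120 \right)}} = \sqrt{7918 - i \sqrt{34}}$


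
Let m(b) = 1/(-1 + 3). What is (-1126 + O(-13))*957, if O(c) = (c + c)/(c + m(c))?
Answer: -26889786/25 ≈ -1.0756e+6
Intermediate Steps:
m(b) = ½ (m(b) = 1/2 = ½)
O(c) = 2*c/(½ + c) (O(c) = (c + c)/(c + ½) = (2*c)/(½ + c) = 2*c/(½ + c))
(-1126 + O(-13))*957 = (-1126 + 4*(-13)/(1 + 2*(-13)))*957 = (-1126 + 4*(-13)/(1 - 26))*957 = (-1126 + 4*(-13)/(-25))*957 = (-1126 + 4*(-13)*(-1/25))*957 = (-1126 + 52/25)*957 = -28098/25*957 = -26889786/25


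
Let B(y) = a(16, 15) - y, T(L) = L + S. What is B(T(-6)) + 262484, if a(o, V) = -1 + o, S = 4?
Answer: 262501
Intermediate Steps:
T(L) = 4 + L (T(L) = L + 4 = 4 + L)
B(y) = 15 - y (B(y) = (-1 + 16) - y = 15 - y)
B(T(-6)) + 262484 = (15 - (4 - 6)) + 262484 = (15 - 1*(-2)) + 262484 = (15 + 2) + 262484 = 17 + 262484 = 262501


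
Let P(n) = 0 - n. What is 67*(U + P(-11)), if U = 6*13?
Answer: 5963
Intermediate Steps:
P(n) = -n
U = 78
67*(U + P(-11)) = 67*(78 - 1*(-11)) = 67*(78 + 11) = 67*89 = 5963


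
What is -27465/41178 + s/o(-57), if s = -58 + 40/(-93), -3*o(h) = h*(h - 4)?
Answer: -48010679/77867598 ≈ -0.61657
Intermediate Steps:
o(h) = -h*(-4 + h)/3 (o(h) = -h*(h - 4)/3 = -h*(-4 + h)/3)
s = -5434/93 (s = -58 - 1/93*40 = -58 - 40/93 = -5434/93 ≈ -58.430)
-27465/41178 + s/o(-57) = -27465/41178 - 5434*(-1/(19*(4 - 1*(-57))))/93 = -27465*1/41178 - 5434*(-1/(19*(4 + 57)))/93 = -9155/13726 - 5434/(93*((⅓)*(-57)*61)) = -9155/13726 - 5434/93/(-1159) = -9155/13726 - 5434/93*(-1/1159) = -9155/13726 + 286/5673 = -48010679/77867598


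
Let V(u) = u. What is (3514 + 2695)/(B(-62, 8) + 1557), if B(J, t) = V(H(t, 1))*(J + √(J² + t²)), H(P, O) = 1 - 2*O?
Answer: 10052371/2617253 + 12418*√977/2617253 ≈ 3.9891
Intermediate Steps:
B(J, t) = -J - √(J² + t²) (B(J, t) = (1 - 2*1)*(J + √(J² + t²)) = (1 - 2)*(J + √(J² + t²)) = -(J + √(J² + t²)) = -J - √(J² + t²))
(3514 + 2695)/(B(-62, 8) + 1557) = (3514 + 2695)/((-1*(-62) - √((-62)² + 8²)) + 1557) = 6209/((62 - √(3844 + 64)) + 1557) = 6209/((62 - √3908) + 1557) = 6209/((62 - 2*√977) + 1557) = 6209/(1619 - 2*√977)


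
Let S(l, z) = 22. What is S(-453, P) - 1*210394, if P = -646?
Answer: -210372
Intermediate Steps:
S(-453, P) - 1*210394 = 22 - 1*210394 = 22 - 210394 = -210372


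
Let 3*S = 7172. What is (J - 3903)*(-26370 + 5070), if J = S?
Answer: 32212700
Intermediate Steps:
S = 7172/3 (S = (⅓)*7172 = 7172/3 ≈ 2390.7)
J = 7172/3 ≈ 2390.7
(J - 3903)*(-26370 + 5070) = (7172/3 - 3903)*(-26370 + 5070) = -4537/3*(-21300) = 32212700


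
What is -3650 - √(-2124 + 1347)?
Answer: -3650 - I*√777 ≈ -3650.0 - 27.875*I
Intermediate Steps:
-3650 - √(-2124 + 1347) = -3650 - √(-777) = -3650 - I*√777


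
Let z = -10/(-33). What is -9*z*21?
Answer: -630/11 ≈ -57.273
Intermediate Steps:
z = 10/33 (z = -10*(-1/33) = 10/33 ≈ 0.30303)
-9*z*21 = -9*10/33*21 = -30/11*21 = -630/11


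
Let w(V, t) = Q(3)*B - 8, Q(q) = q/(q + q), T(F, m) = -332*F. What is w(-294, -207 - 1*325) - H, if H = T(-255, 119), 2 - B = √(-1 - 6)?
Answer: -84667 - I*√7/2 ≈ -84667.0 - 1.3229*I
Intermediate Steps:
B = 2 - I*√7 (B = 2 - √(-1 - 6) = 2 - √(-7) = 2 - I*√7 ≈ 2.0 - 2.6458*I)
Q(q) = ½ (Q(q) = q/((2*q)) = q*(1/(2*q)) = ½)
w(V, t) = -7 - I*√7/2 (w(V, t) = (2 - I*√7)/2 - 8 = (1 - I*√7/2) - 8 = -7 - I*√7/2)
H = 84660 (H = -332*(-255) = 84660)
w(-294, -207 - 1*325) - H = (-7 - I*√7/2) - 1*84660 = (-7 - I*√7/2) - 84660 = -84667 - I*√7/2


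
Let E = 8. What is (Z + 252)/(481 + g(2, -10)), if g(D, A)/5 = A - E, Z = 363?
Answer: 615/391 ≈ 1.5729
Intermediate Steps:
g(D, A) = -40 + 5*A (g(D, A) = 5*(A - 1*8) = 5*(A - 8) = 5*(-8 + A) = -40 + 5*A)
(Z + 252)/(481 + g(2, -10)) = (363 + 252)/(481 + (-40 + 5*(-10))) = 615/(481 + (-40 - 50)) = 615/(481 - 90) = 615/391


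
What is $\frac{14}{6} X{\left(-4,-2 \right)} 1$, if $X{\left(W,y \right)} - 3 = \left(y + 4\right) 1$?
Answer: $\frac{35}{3} \approx 11.667$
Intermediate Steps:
$X{\left(W,y \right)} = 7 + y$ ($X{\left(W,y \right)} = 3 + \left(y + 4\right) 1 = 3 + \left(4 + y\right) 1 = 3 + \left(4 + y\right) = 7 + y$)
$\frac{14}{6} X{\left(-4,-2 \right)} 1 = \frac{14}{6} \left(7 - 2\right) 1 = 14 \cdot \frac{1}{6} \cdot 5 \cdot 1 = \frac{7}{3} \cdot 5 \cdot 1 = \frac{35}{3} \cdot 1 = \frac{35}{3}$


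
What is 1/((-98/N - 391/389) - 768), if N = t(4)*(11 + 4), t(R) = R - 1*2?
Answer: -5835/4506206 ≈ -0.0012949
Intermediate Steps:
t(R) = -2 + R (t(R) = R - 2 = -2 + R)
N = 30 (N = (-2 + 4)*(11 + 4) = 2*15 = 30)
1/((-98/N - 391/389) - 768) = 1/((-98/30 - 391/389) - 768) = 1/((-98*1/30 - 391*1/389) - 768) = 1/((-49/15 - 391/389) - 768) = 1/(-24926/5835 - 768) = 1/(-4506206/5835) = -5835/4506206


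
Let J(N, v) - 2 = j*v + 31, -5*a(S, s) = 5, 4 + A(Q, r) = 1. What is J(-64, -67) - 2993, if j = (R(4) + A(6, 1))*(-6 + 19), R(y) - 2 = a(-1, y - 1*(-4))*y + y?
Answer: -2089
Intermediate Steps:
A(Q, r) = -3 (A(Q, r) = -4 + 1 = -3)
a(S, s) = -1 (a(S, s) = -⅕*5 = -1)
R(y) = 2 (R(y) = 2 + (-y + y) = 2 + 0 = 2)
j = -13 (j = (2 - 3)*(-6 + 19) = -1*13 = -13)
J(N, v) = 33 - 13*v (J(N, v) = 2 + (-13*v + 31) = 2 + (31 - 13*v) = 33 - 13*v)
J(-64, -67) - 2993 = (33 - 13*(-67)) - 2993 = (33 + 871) - 2993 = 904 - 2993 = -2089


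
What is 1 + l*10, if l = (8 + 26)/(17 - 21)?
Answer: -84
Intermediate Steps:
l = -17/2 (l = 34/(-4) = 34*(-1/4) = -17/2 ≈ -8.5000)
1 + l*10 = 1 - 17/2*10 = 1 - 85 = -84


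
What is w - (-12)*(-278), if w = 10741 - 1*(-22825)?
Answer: 30230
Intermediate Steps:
w = 33566 (w = 10741 + 22825 = 33566)
w - (-12)*(-278) = 33566 - (-12)*(-278) = 33566 - 1*3336 = 33566 - 3336 = 30230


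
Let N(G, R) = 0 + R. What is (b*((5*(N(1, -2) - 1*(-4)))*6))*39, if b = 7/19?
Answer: 16380/19 ≈ 862.11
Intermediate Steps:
N(G, R) = R
b = 7/19 (b = 7*(1/19) = 7/19 ≈ 0.36842)
(b*((5*(N(1, -2) - 1*(-4)))*6))*39 = (7*((5*(-2 - 1*(-4)))*6)/19)*39 = (7*((5*(-2 + 4))*6)/19)*39 = (7*((5*2)*6)/19)*39 = (7*(10*6)/19)*39 = ((7/19)*60)*39 = (420/19)*39 = 16380/19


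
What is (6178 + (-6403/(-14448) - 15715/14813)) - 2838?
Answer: 714688665479/214018224 ≈ 3339.4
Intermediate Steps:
(6178 + (-6403/(-14448) - 15715/14813)) - 2838 = (6178 + (-6403*(-1/14448) - 15715*1/14813)) - 2838 = (6178 + (6403/14448 - 15715/14813)) - 2838 = (6178 - 132202681/214018224) - 2838 = 1322072385191/214018224 - 2838 = 714688665479/214018224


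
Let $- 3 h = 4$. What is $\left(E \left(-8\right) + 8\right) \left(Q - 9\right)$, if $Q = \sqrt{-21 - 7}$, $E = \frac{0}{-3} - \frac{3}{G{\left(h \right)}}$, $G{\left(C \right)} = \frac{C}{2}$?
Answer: $252 - 56 i \sqrt{7} \approx 252.0 - 148.16 i$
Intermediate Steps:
$h = - \frac{4}{3}$ ($h = \left(- \frac{1}{3}\right) 4 = - \frac{4}{3} \approx -1.3333$)
$G{\left(C \right)} = \frac{C}{2}$ ($G{\left(C \right)} = C \frac{1}{2} = \frac{C}{2}$)
$E = \frac{9}{2}$ ($E = \frac{0}{-3} - \frac{3}{\frac{1}{2} \left(- \frac{4}{3}\right)} = 0 \left(- \frac{1}{3}\right) - \frac{3}{- \frac{2}{3}} = 0 - - \frac{9}{2} = 0 + \frac{9}{2} = \frac{9}{2} \approx 4.5$)
$Q = 2 i \sqrt{7}$ ($Q = \sqrt{-28} = 2 i \sqrt{7} \approx 5.2915 i$)
$\left(E \left(-8\right) + 8\right) \left(Q - 9\right) = \left(\frac{9}{2} \left(-8\right) + 8\right) \left(2 i \sqrt{7} - 9\right) = \left(-36 + 8\right) \left(-9 + 2 i \sqrt{7}\right) = - 28 \left(-9 + 2 i \sqrt{7}\right) = 252 - 56 i \sqrt{7}$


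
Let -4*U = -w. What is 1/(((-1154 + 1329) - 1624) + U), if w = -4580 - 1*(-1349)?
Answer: -4/9027 ≈ -0.00044311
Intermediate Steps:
w = -3231 (w = -4580 + 1349 = -3231)
U = -3231/4 (U = -(-1)*(-3231)/4 = -1/4*3231 = -3231/4 ≈ -807.75)
1/(((-1154 + 1329) - 1624) + U) = 1/(((-1154 + 1329) - 1624) - 3231/4) = 1/((175 - 1624) - 3231/4) = 1/(-1449 - 3231/4) = 1/(-9027/4) = -4/9027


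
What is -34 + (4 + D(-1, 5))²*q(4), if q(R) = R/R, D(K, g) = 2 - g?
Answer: -33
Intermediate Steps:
q(R) = 1
-34 + (4 + D(-1, 5))²*q(4) = -34 + (4 + (2 - 1*5))²*1 = -34 + (4 + (2 - 5))²*1 = -34 + (4 - 3)²*1 = -34 + 1²*1 = -34 + 1*1 = -34 + 1 = -33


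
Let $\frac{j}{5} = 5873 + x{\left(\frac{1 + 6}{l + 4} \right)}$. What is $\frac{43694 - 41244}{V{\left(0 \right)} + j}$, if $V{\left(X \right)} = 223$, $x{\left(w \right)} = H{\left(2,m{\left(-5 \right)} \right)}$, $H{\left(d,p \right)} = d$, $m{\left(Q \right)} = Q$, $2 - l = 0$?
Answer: $\frac{1225}{14799} \approx 0.082776$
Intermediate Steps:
$l = 2$ ($l = 2 - 0 = 2 + 0 = 2$)
$x{\left(w \right)} = 2$
$j = 29375$ ($j = 5 \left(5873 + 2\right) = 5 \cdot 5875 = 29375$)
$\frac{43694 - 41244}{V{\left(0 \right)} + j} = \frac{43694 - 41244}{223 + 29375} = \frac{2450}{29598} = 2450 \cdot \frac{1}{29598} = \frac{1225}{14799}$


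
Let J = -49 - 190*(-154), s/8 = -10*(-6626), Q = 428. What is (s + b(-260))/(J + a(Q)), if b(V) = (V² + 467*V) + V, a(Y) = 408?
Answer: 476000/29619 ≈ 16.071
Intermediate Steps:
s = 530080 (s = 8*(-10*(-6626)) = 8*66260 = 530080)
b(V) = V² + 468*V
J = 29211 (J = -49 + 29260 = 29211)
(s + b(-260))/(J + a(Q)) = (530080 - 260*(468 - 260))/(29211 + 408) = (530080 - 260*208)/29619 = (530080 - 54080)*(1/29619) = 476000*(1/29619) = 476000/29619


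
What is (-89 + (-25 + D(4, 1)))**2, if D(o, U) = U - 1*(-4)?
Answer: 11881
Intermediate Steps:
D(o, U) = 4 + U (D(o, U) = U + 4 = 4 + U)
(-89 + (-25 + D(4, 1)))**2 = (-89 + (-25 + (4 + 1)))**2 = (-89 + (-25 + 5))**2 = (-89 - 20)**2 = (-109)**2 = 11881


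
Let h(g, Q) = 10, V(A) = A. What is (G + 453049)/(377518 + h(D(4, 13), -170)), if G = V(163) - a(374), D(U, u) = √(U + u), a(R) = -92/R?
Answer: 1033545/860948 ≈ 1.2005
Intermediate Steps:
G = 30527/187 (G = 163 - (-92)/374 = 163 - 1*(-46/187) = 163 + 46/187 = 30527/187 ≈ 163.25)
(G + 453049)/(377518 + h(D(4, 13), -170)) = (30527/187 + 453049)/(377518 + 10) = (84750690/187)/377528 = (84750690/187)*(1/377528) = 1033545/860948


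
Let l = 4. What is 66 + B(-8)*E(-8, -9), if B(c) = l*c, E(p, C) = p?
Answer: 322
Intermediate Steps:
B(c) = 4*c
66 + B(-8)*E(-8, -9) = 66 + (4*(-8))*(-8) = 66 - 32*(-8) = 66 + 256 = 322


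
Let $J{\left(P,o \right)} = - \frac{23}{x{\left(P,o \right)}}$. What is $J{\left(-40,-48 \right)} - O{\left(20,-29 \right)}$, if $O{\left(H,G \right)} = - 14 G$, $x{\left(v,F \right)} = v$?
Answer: $- \frac{16217}{40} \approx -405.42$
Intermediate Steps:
$J{\left(P,o \right)} = - \frac{23}{P}$
$J{\left(-40,-48 \right)} - O{\left(20,-29 \right)} = - \frac{23}{-40} - \left(-14\right) \left(-29\right) = \left(-23\right) \left(- \frac{1}{40}\right) - 406 = \frac{23}{40} - 406 = - \frac{16217}{40}$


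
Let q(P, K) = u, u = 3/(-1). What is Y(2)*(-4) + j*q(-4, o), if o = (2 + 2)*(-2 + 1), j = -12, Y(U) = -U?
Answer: 44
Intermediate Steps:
u = -3 (u = 3*(-1) = -3)
o = -4 (o = 4*(-1) = -4)
q(P, K) = -3
Y(2)*(-4) + j*q(-4, o) = -1*2*(-4) - 12*(-3) = -2*(-4) + 36 = 8 + 36 = 44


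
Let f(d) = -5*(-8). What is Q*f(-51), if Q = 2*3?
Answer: 240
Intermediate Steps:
Q = 6
f(d) = 40
Q*f(-51) = 6*40 = 240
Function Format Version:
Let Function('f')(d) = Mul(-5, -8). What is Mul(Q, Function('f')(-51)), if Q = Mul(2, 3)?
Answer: 240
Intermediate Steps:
Q = 6
Function('f')(d) = 40
Mul(Q, Function('f')(-51)) = Mul(6, 40) = 240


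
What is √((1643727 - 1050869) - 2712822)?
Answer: 2*I*√529991 ≈ 1456.0*I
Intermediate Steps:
√((1643727 - 1050869) - 2712822) = √(592858 - 2712822) = √(-2119964) = 2*I*√529991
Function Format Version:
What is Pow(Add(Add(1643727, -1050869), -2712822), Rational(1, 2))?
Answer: Mul(2, I, Pow(529991, Rational(1, 2))) ≈ Mul(1456.0, I)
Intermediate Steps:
Pow(Add(Add(1643727, -1050869), -2712822), Rational(1, 2)) = Pow(Add(592858, -2712822), Rational(1, 2)) = Pow(-2119964, Rational(1, 2)) = Mul(2, I, Pow(529991, Rational(1, 2)))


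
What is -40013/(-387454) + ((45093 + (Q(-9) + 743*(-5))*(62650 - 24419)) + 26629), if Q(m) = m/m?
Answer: -54986778872235/387454 ≈ -1.4192e+8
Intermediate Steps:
Q(m) = 1
-40013/(-387454) + ((45093 + (Q(-9) + 743*(-5))*(62650 - 24419)) + 26629) = -40013/(-387454) + ((45093 + (1 + 743*(-5))*(62650 - 24419)) + 26629) = -40013*(-1/387454) + ((45093 + (1 - 3715)*38231) + 26629) = 40013/387454 + ((45093 - 3714*38231) + 26629) = 40013/387454 + ((45093 - 141989934) + 26629) = 40013/387454 + (-141944841 + 26629) = 40013/387454 - 141918212 = -54986778872235/387454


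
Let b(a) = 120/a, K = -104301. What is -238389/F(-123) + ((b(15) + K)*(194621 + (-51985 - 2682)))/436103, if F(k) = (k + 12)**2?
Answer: -59981339950543/1791075021 ≈ -33489.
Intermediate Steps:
F(k) = (12 + k)**2
-238389/F(-123) + ((b(15) + K)*(194621 + (-51985 - 2682)))/436103 = -238389/(12 - 123)**2 + ((120/15 - 104301)*(194621 + (-51985 - 2682)))/436103 = -238389/((-111)**2) + ((120*(1/15) - 104301)*(194621 - 54667))*(1/436103) = -238389/12321 + ((8 - 104301)*139954)*(1/436103) = -238389*1/12321 - 104293*139954*(1/436103) = -79463/4107 - 14596222522*1/436103 = -79463/4107 - 14596222522/436103 = -59981339950543/1791075021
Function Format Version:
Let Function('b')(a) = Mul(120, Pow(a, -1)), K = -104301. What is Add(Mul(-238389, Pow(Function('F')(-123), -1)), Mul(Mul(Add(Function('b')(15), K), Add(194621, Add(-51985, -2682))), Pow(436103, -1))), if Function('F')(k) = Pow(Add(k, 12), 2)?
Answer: Rational(-59981339950543, 1791075021) ≈ -33489.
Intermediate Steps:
Function('F')(k) = Pow(Add(12, k), 2)
Add(Mul(-238389, Pow(Function('F')(-123), -1)), Mul(Mul(Add(Function('b')(15), K), Add(194621, Add(-51985, -2682))), Pow(436103, -1))) = Add(Mul(-238389, Pow(Pow(Add(12, -123), 2), -1)), Mul(Mul(Add(Mul(120, Pow(15, -1)), -104301), Add(194621, Add(-51985, -2682))), Pow(436103, -1))) = Add(Mul(-238389, Pow(Pow(-111, 2), -1)), Mul(Mul(Add(Mul(120, Rational(1, 15)), -104301), Add(194621, -54667)), Rational(1, 436103))) = Add(Mul(-238389, Pow(12321, -1)), Mul(Mul(Add(8, -104301), 139954), Rational(1, 436103))) = Add(Mul(-238389, Rational(1, 12321)), Mul(Mul(-104293, 139954), Rational(1, 436103))) = Add(Rational(-79463, 4107), Mul(-14596222522, Rational(1, 436103))) = Add(Rational(-79463, 4107), Rational(-14596222522, 436103)) = Rational(-59981339950543, 1791075021)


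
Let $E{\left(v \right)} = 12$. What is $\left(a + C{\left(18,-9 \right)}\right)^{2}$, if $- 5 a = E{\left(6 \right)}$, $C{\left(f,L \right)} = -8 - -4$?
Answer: $\frac{1024}{25} \approx 40.96$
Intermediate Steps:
$C{\left(f,L \right)} = -4$ ($C{\left(f,L \right)} = -8 + 4 = -4$)
$a = - \frac{12}{5}$ ($a = \left(- \frac{1}{5}\right) 12 = - \frac{12}{5} \approx -2.4$)
$\left(a + C{\left(18,-9 \right)}\right)^{2} = \left(- \frac{12}{5} - 4\right)^{2} = \left(- \frac{32}{5}\right)^{2} = \frac{1024}{25}$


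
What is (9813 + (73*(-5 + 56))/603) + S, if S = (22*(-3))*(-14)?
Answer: 2159378/201 ≈ 10743.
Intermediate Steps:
S = 924 (S = -66*(-14) = 924)
(9813 + (73*(-5 + 56))/603) + S = (9813 + (73*(-5 + 56))/603) + 924 = (9813 + (73*51)*(1/603)) + 924 = (9813 + 3723*(1/603)) + 924 = (9813 + 1241/201) + 924 = 1973654/201 + 924 = 2159378/201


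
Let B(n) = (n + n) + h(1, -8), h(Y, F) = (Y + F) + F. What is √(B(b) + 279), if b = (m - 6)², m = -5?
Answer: √506 ≈ 22.494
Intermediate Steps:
h(Y, F) = Y + 2*F (h(Y, F) = (F + Y) + F = Y + 2*F)
b = 121 (b = (-5 - 6)² = (-11)² = 121)
B(n) = -15 + 2*n (B(n) = (n + n) + (1 + 2*(-8)) = 2*n + (1 - 16) = 2*n - 15 = -15 + 2*n)
√(B(b) + 279) = √((-15 + 2*121) + 279) = √((-15 + 242) + 279) = √(227 + 279) = √506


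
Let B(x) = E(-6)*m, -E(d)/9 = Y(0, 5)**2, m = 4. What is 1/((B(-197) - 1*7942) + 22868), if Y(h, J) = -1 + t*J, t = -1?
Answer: 1/13630 ≈ 7.3368e-5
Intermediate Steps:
Y(h, J) = -1 - J
E(d) = -324 (E(d) = -9*(-1 - 1*5)**2 = -9*(-1 - 5)**2 = -9*(-6)**2 = -9*36 = -324)
B(x) = -1296 (B(x) = -324*4 = -1296)
1/((B(-197) - 1*7942) + 22868) = 1/((-1296 - 1*7942) + 22868) = 1/((-1296 - 7942) + 22868) = 1/(-9238 + 22868) = 1/13630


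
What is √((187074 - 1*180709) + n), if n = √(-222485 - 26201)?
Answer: √(6365 + I*√248686) ≈ 79.842 + 3.1229*I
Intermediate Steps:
n = I*√248686 (n = √(-248686) = I*√248686 ≈ 498.68*I)
√((187074 - 1*180709) + n) = √((187074 - 1*180709) + I*√248686) = √((187074 - 180709) + I*√248686) = √(6365 + I*√248686)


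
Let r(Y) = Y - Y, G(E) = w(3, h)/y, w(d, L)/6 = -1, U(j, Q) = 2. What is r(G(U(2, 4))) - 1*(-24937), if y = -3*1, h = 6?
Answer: 24937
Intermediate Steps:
w(d, L) = -6 (w(d, L) = 6*(-1) = -6)
y = -3
G(E) = 2 (G(E) = -6/(-3) = -6*(-⅓) = 2)
r(Y) = 0
r(G(U(2, 4))) - 1*(-24937) = 0 - 1*(-24937) = 0 + 24937 = 24937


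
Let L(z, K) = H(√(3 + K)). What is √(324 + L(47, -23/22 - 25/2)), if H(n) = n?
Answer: √(39204 + 22*I*√319)/11 ≈ 18.0 + 0.090204*I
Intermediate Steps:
L(z, K) = √(3 + K)
√(324 + L(47, -23/22 - 25/2)) = √(324 + √(3 + (-23/22 - 25/2))) = √(324 + √(3 - 149/11)) = √(324 + √(-116/11)) = √(324 + 2*I*√319/11)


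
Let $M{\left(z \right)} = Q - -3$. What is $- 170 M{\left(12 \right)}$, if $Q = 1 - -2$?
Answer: $-1020$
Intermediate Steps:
$Q = 3$ ($Q = 1 + 2 = 3$)
$M{\left(z \right)} = 6$ ($M{\left(z \right)} = 3 - -3 = 3 + 3 = 6$)
$- 170 M{\left(12 \right)} = \left(-170\right) 6 = -1020$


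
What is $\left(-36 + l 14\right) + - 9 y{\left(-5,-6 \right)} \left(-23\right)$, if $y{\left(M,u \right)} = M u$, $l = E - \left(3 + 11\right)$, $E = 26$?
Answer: $6342$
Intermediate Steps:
$l = 12$ ($l = 26 - \left(3 + 11\right) = 26 - 14 = 12$)
$\left(-36 + l 14\right) + - 9 y{\left(-5,-6 \right)} \left(-23\right) = \left(-36 + 12 \cdot 14\right) + - 9 \left(\left(-5\right) \left(-6\right)\right) \left(-23\right) = \left(-36 + 168\right) + \left(-9\right) 30 \left(-23\right) = 132 - -6210 = 132 + 6210 = 6342$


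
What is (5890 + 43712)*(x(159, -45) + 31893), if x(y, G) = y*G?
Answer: 1227054276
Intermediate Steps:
x(y, G) = G*y
(5890 + 43712)*(x(159, -45) + 31893) = (5890 + 43712)*(-45*159 + 31893) = 49602*(-7155 + 31893) = 49602*24738 = 1227054276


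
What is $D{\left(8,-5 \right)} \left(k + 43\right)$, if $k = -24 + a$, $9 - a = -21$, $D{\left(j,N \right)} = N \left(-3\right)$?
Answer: $735$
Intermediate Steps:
$D{\left(j,N \right)} = - 3 N$
$a = 30$ ($a = 9 - -21 = 9 + 21 = 30$)
$k = 6$ ($k = -24 + 30 = 6$)
$D{\left(8,-5 \right)} \left(k + 43\right) = \left(-3\right) \left(-5\right) \left(6 + 43\right) = 15 \cdot 49 = 735$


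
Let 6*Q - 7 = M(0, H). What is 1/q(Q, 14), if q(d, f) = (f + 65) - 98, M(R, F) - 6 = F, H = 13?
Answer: -1/19 ≈ -0.052632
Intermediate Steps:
M(R, F) = 6 + F
Q = 13/3 (Q = 7/6 + (6 + 13)/6 = 7/6 + (1/6)*19 = 7/6 + 19/6 = 13/3 ≈ 4.3333)
q(d, f) = -33 + f (q(d, f) = (65 + f) - 98 = -33 + f)
1/q(Q, 14) = 1/(-33 + 14) = 1/(-19) = -1/19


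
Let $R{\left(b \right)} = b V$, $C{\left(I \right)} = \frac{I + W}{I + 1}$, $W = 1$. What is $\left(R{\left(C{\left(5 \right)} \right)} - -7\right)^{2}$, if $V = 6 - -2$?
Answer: $225$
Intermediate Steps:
$C{\left(I \right)} = 1$ ($C{\left(I \right)} = \frac{I + 1}{I + 1} = \frac{1 + I}{1 + I} = 1$)
$V = 8$ ($V = 6 + 2 = 8$)
$R{\left(b \right)} = 8 b$ ($R{\left(b \right)} = b 8 = 8 b$)
$\left(R{\left(C{\left(5 \right)} \right)} - -7\right)^{2} = \left(8 \cdot 1 - -7\right)^{2} = \left(8 + \left(9 - 2\right)\right)^{2} = \left(8 + 7\right)^{2} = 15^{2} = 225$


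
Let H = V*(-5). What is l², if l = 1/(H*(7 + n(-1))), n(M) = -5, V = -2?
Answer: 1/400 ≈ 0.0025000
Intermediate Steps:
H = 10 (H = -2*(-5) = 10)
l = 1/20 (l = 1/(10*(7 - 5)) = 1/(10*2) = 1/20 ≈ 0.050000)
l² = (1/20)² = 1/400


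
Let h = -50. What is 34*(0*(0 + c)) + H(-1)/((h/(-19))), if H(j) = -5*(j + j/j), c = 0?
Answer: 0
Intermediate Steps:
H(j) = -5 - 5*j (H(j) = -5*(j + 1) = -5*(1 + j) = -5 - 5*j)
34*(0*(0 + c)) + H(-1)/((h/(-19))) = 34*(0*(0 + 0)) + (-5 - 5*(-1))/((-50/(-19))) = 34*(0*0) + (-5 + 5)/((-50*(-1/19))) = 34*0 + 0/(50/19) = 0 + 0*(19/50) = 0 + 0 = 0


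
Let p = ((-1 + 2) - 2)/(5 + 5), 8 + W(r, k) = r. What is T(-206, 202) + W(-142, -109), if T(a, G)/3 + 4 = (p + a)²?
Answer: 12726963/100 ≈ 1.2727e+5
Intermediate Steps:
W(r, k) = -8 + r
p = -⅒ (p = (1 - 2)/10 = -1*⅒ = -⅒ ≈ -0.10000)
T(a, G) = -12 + 3*(-⅒ + a)²
T(-206, 202) + W(-142, -109) = (-12 + 3*(-1 + 10*(-206))²/100) + (-8 - 142) = (-12 + 3*(-1 - 2060)²/100) - 150 = (-12 + (3/100)*(-2061)²) - 150 = (-12 + (3/100)*4247721) - 150 = (-12 + 12743163/100) - 150 = 12741963/100 - 150 = 12726963/100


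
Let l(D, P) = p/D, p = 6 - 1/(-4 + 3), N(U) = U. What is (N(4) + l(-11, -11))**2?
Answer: 1369/121 ≈ 11.314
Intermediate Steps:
p = 7 (p = 6 - 1/(-1) = 6 - 1*(-1) = 6 + 1 = 7)
l(D, P) = 7/D
(N(4) + l(-11, -11))**2 = (4 + 7/(-11))**2 = (4 + 7*(-1/11))**2 = (4 - 7/11)**2 = (37/11)**2 = 1369/121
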